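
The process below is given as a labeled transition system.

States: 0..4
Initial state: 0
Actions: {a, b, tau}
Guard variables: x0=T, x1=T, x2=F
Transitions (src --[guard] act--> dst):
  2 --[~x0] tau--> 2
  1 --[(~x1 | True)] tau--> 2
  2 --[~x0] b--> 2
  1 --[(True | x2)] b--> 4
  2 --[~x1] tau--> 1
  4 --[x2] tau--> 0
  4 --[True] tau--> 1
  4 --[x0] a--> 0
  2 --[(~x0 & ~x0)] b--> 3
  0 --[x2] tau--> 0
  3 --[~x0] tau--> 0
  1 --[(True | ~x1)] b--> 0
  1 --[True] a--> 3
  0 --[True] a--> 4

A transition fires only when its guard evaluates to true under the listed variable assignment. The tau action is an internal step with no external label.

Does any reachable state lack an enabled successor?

Reachable = {0,1,2,3,4}
  0: a→4  [1 out]
  1: a→3  b→0  b→4  tau→2  [4 out]
  2: ∅  [STUCK]
  3: ∅  [STUCK]
  4: a→0  tau→1  [2 out]
witness 2: a·tau·tau

Answer: DEADLOCK at state 2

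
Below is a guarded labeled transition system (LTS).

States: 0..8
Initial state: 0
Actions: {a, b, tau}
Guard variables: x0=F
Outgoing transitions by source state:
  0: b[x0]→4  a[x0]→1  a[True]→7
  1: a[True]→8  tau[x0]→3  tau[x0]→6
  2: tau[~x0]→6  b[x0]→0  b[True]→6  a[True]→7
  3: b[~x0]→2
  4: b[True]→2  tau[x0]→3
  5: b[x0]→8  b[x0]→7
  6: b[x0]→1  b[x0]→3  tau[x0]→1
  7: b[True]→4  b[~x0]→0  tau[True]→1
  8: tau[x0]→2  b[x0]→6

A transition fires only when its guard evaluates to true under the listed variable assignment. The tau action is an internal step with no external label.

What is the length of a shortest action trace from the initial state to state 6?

Answer: 4

Analysis:
Breadth-first toward 6:
  Layer 0: {0}
  Layer 1: {7}
  Layer 2: {1,4}
  Layer 3: {2,8}
  Layer 4: {6}
6 enters at depth 4; path a·b·b·b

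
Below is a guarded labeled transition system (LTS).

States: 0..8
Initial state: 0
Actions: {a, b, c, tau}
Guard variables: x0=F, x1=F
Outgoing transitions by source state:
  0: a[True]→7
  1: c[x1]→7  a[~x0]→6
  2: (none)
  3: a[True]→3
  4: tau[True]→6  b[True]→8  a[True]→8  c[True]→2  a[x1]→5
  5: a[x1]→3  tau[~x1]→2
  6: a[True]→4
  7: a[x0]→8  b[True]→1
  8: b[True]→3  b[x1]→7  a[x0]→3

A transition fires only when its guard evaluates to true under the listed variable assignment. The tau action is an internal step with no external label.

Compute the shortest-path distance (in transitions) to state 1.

Answer: 2

Analysis:
Layered search for 1:
  L0 = {0}
  L1 = {7}
  L2 = {1}
depth(1)=2, e.g. a·b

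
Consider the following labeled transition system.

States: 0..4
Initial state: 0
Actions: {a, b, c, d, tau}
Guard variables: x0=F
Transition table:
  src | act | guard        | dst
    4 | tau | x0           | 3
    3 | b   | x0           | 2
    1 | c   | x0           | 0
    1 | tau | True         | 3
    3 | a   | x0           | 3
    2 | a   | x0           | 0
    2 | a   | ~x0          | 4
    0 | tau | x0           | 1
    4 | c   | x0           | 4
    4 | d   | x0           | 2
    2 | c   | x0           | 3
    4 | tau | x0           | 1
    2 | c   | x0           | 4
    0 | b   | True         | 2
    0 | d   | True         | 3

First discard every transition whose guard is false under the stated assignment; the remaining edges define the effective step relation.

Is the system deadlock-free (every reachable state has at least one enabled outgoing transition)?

Reach set: {0,2,3,4}
  0: b→2  d→3  [deg 2]
  2: a→4  [deg 1]
  3: ∅  [deadlock]
  4: ∅  [deadlock]
Path to 3: d

Answer: DEADLOCK at state 3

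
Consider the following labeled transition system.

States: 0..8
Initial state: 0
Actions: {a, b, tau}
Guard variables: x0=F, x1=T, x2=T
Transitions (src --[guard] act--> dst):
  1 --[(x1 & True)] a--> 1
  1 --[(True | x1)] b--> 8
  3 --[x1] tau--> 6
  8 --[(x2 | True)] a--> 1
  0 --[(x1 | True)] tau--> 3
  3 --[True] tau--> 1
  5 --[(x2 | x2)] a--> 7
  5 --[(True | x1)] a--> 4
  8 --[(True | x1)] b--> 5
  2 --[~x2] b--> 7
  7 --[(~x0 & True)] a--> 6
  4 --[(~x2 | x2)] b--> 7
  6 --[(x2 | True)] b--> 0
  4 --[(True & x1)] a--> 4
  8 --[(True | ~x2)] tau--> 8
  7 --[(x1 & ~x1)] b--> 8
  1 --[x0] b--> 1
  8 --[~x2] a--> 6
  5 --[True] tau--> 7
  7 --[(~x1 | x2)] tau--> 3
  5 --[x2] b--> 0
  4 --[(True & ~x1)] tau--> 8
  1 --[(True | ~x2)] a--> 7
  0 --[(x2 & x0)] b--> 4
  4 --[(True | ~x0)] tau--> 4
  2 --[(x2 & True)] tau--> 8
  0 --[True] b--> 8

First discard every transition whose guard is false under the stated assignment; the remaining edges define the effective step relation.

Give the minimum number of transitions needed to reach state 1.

Answer: 2

Trace:
Breadth-first toward 1:
  L0 = {0}
  L1 = {3,8}
  L2 = {1,5,6}
depth(1)=2, e.g. b·a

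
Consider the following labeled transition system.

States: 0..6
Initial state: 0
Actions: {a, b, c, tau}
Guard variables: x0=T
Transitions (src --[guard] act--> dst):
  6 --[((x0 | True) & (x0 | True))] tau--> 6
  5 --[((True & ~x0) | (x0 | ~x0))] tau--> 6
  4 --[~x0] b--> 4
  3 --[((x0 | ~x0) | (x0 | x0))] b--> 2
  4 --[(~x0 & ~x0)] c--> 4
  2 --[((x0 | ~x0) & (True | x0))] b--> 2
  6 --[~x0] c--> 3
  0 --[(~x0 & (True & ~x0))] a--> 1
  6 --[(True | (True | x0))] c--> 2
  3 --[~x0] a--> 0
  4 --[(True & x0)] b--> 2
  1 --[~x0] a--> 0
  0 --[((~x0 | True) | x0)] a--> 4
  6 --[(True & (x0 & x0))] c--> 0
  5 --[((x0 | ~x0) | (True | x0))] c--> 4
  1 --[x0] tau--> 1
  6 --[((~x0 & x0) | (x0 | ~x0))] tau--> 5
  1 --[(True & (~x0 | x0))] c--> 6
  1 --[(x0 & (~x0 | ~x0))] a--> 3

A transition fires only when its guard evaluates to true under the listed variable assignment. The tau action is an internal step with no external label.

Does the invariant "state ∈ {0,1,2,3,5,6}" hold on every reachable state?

Allowed set {0,1,2,3,5,6}
Reach set: {0,2,4}
  0: safe
  2: safe
  4: ✗ unsafe
reach 4 via a — violates

Answer: INVARIANT VIOLATED at state 4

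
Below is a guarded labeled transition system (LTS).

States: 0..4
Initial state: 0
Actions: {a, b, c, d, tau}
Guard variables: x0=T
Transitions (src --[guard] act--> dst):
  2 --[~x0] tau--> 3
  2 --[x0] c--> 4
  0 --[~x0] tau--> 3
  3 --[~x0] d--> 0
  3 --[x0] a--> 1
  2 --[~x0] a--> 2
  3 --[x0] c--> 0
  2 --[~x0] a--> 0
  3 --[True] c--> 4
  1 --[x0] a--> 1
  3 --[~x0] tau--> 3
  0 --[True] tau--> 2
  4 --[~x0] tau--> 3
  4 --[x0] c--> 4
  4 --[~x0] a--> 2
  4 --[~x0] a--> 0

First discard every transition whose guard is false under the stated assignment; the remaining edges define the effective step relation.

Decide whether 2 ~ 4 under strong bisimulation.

Compute ~ classes (split until stable):
  π0 = {{0,1,2,3,4}}
  π1 = {{0},{1},{2,4},{3}}
stable after 2 split(s): 4 block(s)
2∈{2,4}, 4∈{2,4}

Answer: BISIMILAR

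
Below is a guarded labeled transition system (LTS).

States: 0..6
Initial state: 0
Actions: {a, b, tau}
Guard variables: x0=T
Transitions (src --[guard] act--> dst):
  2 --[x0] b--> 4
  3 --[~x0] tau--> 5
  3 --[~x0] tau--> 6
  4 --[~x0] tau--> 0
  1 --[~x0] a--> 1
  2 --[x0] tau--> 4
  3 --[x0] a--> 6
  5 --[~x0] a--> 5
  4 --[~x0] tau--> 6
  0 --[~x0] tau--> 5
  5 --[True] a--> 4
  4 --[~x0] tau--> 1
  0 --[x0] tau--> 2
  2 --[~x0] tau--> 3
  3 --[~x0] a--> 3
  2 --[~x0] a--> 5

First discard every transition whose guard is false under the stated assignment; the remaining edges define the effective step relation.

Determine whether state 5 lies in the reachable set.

Answer: UNREACHABLE

Working:
5 transition(s) survive guard evaluation.
L0 = {0}
L1 = {2}  now seen {0,2}
L2 = {4}  now seen {0,2,4}
R = {0,2,4}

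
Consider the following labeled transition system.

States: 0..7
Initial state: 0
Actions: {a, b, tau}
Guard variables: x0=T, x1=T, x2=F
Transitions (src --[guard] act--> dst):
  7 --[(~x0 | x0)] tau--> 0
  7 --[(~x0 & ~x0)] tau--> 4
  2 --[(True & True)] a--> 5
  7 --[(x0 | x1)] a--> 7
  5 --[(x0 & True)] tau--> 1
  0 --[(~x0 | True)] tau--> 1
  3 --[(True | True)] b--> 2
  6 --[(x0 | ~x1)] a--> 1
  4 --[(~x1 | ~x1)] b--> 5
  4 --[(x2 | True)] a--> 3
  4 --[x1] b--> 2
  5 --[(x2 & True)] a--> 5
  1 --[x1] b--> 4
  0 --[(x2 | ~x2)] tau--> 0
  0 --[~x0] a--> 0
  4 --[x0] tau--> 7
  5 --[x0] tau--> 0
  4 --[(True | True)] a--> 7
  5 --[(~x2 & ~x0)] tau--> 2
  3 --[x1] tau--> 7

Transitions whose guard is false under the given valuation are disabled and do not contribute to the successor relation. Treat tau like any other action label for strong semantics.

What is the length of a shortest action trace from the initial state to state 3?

Answer: 3

Working:
BFS to 3:
  L0 = {0}
  L1 = {1}
  L2 = {4}
  L3 = {2,3,7}
3 enters at depth 3; path tau·b·a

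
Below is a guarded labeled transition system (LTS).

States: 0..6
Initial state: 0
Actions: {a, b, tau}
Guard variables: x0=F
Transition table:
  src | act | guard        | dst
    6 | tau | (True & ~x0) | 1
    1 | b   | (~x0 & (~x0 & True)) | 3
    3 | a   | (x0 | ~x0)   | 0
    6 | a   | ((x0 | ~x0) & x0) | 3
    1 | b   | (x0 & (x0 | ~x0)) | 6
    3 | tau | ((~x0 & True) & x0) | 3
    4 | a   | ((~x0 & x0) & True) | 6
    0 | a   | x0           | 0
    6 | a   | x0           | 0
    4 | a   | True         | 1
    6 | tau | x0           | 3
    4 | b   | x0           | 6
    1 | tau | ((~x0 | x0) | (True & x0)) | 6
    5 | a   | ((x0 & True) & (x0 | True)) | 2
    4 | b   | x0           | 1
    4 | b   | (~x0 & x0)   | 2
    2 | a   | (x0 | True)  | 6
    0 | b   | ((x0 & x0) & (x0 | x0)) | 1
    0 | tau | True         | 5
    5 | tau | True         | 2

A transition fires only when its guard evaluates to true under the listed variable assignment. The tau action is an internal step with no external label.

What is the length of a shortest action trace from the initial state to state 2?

Answer: 2

Working:
BFS to 2:
  depth 0: {0}
  depth 1: {5}
  depth 2: {2}
first hit 2 at d=2 via tau·tau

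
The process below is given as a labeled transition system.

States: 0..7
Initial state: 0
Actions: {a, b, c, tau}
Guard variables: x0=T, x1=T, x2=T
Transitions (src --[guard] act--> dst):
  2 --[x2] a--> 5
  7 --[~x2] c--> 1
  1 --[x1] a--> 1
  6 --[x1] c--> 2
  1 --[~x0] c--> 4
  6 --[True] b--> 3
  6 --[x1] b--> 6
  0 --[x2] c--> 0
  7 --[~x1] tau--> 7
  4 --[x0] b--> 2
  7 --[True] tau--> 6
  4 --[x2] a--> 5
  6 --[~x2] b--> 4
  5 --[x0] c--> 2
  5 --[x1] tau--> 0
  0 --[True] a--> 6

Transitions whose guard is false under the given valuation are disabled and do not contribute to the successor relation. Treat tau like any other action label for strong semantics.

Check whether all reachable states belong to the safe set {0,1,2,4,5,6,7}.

Inv-set: {0,1,2,4,5,6,7}
Reachable = {0,2,3,5,6}
  0: ✓
  2: ✓
  3: VIOLATES
  5: ✓
  6: ✓
witness against invariant: a·b → 3

Answer: INVARIANT VIOLATED at state 3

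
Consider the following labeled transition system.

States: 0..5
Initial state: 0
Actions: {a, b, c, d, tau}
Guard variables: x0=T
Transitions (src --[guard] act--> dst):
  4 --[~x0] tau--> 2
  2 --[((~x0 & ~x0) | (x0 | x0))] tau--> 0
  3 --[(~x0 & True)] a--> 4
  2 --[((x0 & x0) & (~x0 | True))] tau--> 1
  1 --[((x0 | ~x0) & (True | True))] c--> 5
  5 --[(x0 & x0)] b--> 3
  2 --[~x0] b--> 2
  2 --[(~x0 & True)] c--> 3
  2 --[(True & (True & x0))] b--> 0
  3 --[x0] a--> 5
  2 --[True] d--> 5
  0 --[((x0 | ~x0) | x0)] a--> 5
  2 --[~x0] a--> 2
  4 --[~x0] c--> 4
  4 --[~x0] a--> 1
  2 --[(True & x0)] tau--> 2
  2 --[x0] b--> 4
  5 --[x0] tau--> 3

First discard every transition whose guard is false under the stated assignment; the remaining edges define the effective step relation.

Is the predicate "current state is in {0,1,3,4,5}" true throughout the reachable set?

Answer: INVARIANT HOLDS

Trace:
Inv-set: {0,1,3,4,5}
Reach set: {0,3,5}
  0: ✓
  3: ✓
  5: ✓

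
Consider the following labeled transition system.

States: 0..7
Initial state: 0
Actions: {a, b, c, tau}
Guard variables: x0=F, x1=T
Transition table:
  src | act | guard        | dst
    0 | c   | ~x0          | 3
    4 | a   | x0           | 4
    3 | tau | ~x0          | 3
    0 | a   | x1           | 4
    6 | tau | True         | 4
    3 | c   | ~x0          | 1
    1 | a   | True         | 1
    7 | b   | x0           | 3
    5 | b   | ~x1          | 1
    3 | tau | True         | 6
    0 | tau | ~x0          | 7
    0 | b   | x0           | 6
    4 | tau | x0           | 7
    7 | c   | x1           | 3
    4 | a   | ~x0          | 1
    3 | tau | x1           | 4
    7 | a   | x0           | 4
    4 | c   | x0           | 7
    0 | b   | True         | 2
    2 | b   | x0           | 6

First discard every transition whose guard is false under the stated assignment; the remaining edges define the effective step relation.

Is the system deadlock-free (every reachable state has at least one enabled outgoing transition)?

Answer: DEADLOCK at state 2

Working:
R = {0,1,2,3,4,6,7}
  0: a→4  b→2  c→3  tau→7  [deg 4]
  1: a→1  [deg 1]
  2: ∅  [deadlock]
  3: c→1  tau→3  tau→4  tau→6  [deg 4]
  4: a→1  [deg 1]
  6: tau→4  [deg 1]
  7: c→3  [deg 1]
trace reaching 2: b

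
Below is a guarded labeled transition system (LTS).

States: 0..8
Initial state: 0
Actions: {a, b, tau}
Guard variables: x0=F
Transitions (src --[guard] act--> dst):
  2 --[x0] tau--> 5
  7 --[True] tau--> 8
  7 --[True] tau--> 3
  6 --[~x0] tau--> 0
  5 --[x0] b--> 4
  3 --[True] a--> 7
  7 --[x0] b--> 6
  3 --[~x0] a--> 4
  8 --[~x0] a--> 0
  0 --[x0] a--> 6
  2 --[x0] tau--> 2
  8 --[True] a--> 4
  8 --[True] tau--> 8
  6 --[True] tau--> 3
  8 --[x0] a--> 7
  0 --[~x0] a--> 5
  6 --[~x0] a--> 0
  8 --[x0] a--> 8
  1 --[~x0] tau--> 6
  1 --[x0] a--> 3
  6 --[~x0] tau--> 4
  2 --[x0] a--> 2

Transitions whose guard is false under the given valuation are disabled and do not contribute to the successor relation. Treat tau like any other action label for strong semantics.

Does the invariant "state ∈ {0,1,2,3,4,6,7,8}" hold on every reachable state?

Inv-set: {0,1,2,3,4,6,7,8}
R = {0,5}
  0: ✓
  5: ✗ unsafe
reach 5 via a — violates

Answer: INVARIANT VIOLATED at state 5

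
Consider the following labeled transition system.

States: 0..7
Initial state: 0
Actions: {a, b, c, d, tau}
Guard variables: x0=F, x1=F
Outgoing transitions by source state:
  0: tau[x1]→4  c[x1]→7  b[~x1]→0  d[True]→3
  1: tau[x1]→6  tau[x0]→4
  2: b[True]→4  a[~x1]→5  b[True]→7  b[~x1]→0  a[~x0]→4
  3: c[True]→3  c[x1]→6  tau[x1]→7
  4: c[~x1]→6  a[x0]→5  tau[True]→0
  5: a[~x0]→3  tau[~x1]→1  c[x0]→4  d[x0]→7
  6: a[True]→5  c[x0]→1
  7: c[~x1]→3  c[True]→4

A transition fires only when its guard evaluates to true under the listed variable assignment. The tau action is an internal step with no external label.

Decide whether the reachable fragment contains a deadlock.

Answer: DEADLOCK-FREE

Working:
Reachable = {0,3}
  0: b→0  d→3  [2 exit(s)]
  3: c→3  [1 exit(s)]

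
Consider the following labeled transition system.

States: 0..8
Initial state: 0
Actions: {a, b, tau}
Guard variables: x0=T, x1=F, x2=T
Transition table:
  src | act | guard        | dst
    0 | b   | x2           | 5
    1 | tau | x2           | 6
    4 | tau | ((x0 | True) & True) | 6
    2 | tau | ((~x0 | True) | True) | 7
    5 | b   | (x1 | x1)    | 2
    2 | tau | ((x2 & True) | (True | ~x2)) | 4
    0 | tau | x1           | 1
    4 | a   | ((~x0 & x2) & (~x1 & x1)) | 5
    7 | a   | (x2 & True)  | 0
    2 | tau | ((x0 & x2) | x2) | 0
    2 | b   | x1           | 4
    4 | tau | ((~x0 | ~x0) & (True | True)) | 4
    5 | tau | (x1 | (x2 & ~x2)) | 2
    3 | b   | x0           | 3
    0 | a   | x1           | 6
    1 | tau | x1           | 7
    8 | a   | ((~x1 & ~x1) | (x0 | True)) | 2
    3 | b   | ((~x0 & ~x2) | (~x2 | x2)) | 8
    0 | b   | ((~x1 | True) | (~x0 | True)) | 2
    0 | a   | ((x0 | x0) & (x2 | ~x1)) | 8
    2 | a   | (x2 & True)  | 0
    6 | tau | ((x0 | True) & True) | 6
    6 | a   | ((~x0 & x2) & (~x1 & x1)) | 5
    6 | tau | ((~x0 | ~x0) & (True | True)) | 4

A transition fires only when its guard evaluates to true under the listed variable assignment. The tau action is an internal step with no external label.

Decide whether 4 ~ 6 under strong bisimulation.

Answer: BISIMILAR

Analysis:
Compute ~ classes (split until stable):
  π0 = {{0,1,2,3,4,5,6,7,8}}
  π1 = {{0},{1,4,6},{2},{3},{5},{7,8}}
  π2 = {{0},{1,4,6},{2},{3},{5},{7},{8}}
Fixed point at round 3; 7 class(es).
class of 4: {1,4,6}; class of 6: {1,4,6}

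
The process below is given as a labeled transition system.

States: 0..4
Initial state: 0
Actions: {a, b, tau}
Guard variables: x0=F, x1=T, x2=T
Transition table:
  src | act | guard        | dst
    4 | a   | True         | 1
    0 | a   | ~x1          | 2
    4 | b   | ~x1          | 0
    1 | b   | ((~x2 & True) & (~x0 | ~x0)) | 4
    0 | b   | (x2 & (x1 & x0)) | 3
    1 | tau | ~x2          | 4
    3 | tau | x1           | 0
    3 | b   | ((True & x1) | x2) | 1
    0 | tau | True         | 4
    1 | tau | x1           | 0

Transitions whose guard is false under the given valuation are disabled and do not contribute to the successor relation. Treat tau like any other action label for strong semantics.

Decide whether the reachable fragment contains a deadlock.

Answer: DEADLOCK-FREE

Working:
R = {0,1,4}
  0: tau→4  [1 exit(s)]
  1: tau→0  [1 exit(s)]
  4: a→1  [1 exit(s)]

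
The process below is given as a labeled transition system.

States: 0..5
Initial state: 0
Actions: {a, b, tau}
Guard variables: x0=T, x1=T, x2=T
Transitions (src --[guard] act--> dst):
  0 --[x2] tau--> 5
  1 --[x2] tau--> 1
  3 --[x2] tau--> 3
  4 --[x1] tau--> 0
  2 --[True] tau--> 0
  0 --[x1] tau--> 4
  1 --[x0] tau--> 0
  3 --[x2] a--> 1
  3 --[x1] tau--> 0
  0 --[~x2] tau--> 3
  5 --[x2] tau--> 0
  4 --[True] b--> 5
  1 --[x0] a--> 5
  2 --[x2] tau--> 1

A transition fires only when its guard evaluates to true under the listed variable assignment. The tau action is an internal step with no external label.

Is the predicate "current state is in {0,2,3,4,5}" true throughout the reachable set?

Safe = {0,2,3,4,5}
Reach set: {0,4,5}
  0: ✓
  4: ✓
  5: ✓

Answer: INVARIANT HOLDS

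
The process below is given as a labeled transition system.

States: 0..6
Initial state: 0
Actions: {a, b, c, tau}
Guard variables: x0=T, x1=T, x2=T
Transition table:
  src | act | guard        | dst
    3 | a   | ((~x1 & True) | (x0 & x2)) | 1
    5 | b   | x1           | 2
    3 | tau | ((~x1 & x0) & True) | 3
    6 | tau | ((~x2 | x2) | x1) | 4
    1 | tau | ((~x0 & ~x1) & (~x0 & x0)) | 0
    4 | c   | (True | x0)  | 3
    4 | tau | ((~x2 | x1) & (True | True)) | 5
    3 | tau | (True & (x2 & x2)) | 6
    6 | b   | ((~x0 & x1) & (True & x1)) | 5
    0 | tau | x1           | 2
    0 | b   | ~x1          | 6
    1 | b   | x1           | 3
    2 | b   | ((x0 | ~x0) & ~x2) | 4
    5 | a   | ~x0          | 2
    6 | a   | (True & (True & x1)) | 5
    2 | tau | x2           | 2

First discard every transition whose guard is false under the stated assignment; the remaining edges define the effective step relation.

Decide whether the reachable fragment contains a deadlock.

Reach set: {0,2}
  0: tau→2  [1 exit(s)]
  2: tau→2  [1 exit(s)]

Answer: DEADLOCK-FREE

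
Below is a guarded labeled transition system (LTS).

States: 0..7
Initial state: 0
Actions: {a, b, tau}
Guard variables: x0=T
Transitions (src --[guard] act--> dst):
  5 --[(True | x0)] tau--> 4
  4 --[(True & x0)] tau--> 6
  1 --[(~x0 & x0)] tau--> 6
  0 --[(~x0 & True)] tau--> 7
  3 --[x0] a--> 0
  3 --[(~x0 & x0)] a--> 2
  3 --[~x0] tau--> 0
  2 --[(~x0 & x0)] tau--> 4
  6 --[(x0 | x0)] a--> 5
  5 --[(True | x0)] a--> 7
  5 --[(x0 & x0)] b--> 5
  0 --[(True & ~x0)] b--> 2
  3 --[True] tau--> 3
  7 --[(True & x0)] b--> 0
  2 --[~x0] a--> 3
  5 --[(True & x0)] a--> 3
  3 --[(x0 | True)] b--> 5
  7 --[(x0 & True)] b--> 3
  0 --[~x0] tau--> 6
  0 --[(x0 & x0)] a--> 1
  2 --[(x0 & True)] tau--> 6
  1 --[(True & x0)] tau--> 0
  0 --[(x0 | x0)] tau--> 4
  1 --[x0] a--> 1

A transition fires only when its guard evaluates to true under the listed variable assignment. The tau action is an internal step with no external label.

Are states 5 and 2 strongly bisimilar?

Answer: NOT BISIMILAR

Trace:
Bisimulation quotient by refinement:
  P[0] = {{0,1,2,3,4,5,6,7}}
  P[1] = {{0,1},{2,4},{3,5},{6},{7}}
  P[2] = {{0},{1},{2,4},{3},{5},{6},{7}}
Fixed point at round 3; 7 class(es).
5∈{5}, 2∈{2,4}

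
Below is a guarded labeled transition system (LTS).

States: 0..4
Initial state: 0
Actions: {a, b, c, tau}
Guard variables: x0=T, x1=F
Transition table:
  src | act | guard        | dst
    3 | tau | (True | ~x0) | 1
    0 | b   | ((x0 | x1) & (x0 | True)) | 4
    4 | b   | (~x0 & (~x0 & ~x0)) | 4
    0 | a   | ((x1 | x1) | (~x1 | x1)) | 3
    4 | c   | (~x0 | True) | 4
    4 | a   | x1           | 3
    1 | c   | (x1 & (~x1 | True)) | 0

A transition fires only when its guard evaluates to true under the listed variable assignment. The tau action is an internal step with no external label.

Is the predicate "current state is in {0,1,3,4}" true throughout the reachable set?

Allowed set {0,1,3,4}
Reach set: {0,1,3,4}
  0: ok
  1: ok
  3: ok
  4: ok

Answer: INVARIANT HOLDS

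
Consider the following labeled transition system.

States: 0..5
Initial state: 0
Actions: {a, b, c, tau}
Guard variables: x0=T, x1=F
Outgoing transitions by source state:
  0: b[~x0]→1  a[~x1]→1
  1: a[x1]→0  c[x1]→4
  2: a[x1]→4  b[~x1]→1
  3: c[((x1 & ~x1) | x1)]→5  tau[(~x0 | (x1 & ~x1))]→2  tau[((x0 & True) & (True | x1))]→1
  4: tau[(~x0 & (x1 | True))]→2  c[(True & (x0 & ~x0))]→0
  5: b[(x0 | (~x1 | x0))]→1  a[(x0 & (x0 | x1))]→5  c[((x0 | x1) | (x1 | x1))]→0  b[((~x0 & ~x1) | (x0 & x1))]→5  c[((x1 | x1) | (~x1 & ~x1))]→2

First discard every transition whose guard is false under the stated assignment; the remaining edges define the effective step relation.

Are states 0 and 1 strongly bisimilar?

Refine partition for ~:
  round 0: {{0,1,2,3,4,5}}
  round 1: {{0},{1,4},{2},{3},{5}}
Fixed point at round 2; 5 class(es).
[0]={0}  [1]={1,4}

Answer: NOT BISIMILAR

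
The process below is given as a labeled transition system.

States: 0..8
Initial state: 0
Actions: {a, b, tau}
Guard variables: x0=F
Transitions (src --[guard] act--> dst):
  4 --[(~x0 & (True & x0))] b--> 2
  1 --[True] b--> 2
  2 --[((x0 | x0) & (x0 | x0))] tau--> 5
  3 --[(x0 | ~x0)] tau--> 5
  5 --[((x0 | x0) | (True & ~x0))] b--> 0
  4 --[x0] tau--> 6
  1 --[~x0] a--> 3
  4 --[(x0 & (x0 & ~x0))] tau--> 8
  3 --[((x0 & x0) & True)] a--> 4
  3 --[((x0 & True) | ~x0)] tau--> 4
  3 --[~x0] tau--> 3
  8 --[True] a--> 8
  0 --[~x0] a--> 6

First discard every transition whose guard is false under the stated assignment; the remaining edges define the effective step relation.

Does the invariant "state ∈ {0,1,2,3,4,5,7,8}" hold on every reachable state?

Answer: INVARIANT VIOLATED at state 6

Trace:
Safe = {0,1,2,3,4,5,7,8}
R = {0,6}
  0: ✓
  6: outside
witness against invariant: a → 6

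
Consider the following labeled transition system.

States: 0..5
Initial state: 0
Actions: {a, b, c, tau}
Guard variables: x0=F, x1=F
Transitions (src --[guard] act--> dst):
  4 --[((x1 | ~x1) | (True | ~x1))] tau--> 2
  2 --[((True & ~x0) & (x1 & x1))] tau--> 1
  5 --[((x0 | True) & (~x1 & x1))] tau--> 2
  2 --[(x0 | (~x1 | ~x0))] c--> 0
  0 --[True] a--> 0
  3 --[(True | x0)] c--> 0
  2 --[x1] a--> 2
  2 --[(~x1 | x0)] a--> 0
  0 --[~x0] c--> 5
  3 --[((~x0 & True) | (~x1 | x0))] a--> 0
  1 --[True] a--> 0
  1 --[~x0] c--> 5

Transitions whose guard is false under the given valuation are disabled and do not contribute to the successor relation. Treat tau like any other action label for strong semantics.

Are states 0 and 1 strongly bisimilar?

Answer: BISIMILAR

Working:
Bisimulation quotient by refinement:
  π0 = {{0,1,2,3,4,5}}
  π1 = {{0,1,2,3},{4},{5}}
  π2 = {{0,1},{2,3},{4},{5}}
stable after 3 split(s): 4 block(s)
[0]={0,1}  [1]={0,1}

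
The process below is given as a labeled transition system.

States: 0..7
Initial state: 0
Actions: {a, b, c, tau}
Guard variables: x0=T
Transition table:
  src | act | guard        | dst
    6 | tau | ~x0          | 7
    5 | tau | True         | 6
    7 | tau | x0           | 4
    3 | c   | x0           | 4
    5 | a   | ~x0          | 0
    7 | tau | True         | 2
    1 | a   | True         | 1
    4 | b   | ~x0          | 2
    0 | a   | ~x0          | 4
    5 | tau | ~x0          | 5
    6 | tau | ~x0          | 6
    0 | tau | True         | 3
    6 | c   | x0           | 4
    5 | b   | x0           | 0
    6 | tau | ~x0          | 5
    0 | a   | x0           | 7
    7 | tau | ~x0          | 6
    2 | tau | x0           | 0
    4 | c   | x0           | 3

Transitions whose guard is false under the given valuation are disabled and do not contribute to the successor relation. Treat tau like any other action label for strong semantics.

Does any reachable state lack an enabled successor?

R = {0,2,3,4,7}
  0: a→7  tau→3  [2 exit(s)]
  2: tau→0  [1 exit(s)]
  3: c→4  [1 exit(s)]
  4: c→3  [1 exit(s)]
  7: tau→2  tau→4  [2 exit(s)]

Answer: DEADLOCK-FREE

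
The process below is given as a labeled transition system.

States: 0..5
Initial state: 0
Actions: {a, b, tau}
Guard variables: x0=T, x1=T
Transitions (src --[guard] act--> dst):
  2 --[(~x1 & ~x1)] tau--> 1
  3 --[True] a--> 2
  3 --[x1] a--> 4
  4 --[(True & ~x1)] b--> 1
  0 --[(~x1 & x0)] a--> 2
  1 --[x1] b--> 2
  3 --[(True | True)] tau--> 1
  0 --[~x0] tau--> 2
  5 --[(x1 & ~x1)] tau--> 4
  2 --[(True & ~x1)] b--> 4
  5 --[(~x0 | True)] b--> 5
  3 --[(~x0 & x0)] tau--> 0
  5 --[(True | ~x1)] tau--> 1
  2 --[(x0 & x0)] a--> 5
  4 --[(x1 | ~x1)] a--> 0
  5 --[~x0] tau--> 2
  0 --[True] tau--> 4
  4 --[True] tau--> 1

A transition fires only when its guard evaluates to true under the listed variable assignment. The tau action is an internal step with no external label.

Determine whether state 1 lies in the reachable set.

Answer: REACHABLE

Trace:
Guard filter leaves 10 enabled edge(s).
Layer 0: {0}
Layer 1: {4}  cumulative {0,4}
Layer 2: {1}  cumulative {0,1,4}
Layer 3: {2}  cumulative {0,1,2,4}
Layer 4: {5}  cumulative {0,1,2,4,5}
Reach set: {0,1,2,4,5}
witness 1: tau·tau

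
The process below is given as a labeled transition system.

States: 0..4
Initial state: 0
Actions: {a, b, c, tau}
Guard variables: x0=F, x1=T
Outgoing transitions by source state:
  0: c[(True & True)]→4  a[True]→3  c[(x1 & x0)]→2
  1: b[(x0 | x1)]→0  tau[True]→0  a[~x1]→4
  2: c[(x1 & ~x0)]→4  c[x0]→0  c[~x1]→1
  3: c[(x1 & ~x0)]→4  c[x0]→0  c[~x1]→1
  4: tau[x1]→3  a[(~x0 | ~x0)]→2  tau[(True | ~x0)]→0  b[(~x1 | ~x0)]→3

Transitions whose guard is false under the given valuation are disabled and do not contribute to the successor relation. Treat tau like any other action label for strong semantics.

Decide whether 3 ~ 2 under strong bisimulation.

Answer: BISIMILAR

Analysis:
Bisimulation quotient by refinement:
  P[0] = {{0,1,2,3,4}}
  P[1] = {{0},{1},{2,3},{4}}
4 equivalence class(es) (converged in 2)
class of 3: {2,3}; class of 2: {2,3}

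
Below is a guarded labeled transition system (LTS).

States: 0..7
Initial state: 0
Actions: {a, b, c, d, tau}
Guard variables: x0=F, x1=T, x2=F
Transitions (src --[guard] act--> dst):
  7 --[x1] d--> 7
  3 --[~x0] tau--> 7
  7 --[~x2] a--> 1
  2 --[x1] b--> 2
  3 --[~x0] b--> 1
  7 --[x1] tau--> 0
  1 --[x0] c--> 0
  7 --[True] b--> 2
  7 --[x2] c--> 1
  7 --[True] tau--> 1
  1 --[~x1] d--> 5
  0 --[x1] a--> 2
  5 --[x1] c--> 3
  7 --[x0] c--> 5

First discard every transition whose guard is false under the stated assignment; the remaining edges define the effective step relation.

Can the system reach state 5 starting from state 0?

Answer: UNREACHABLE

Trace:
10 transition(s) survive guard evaluation.
depth 0: {0}
depth 1: {2}  total {0,2}
R = {0,2}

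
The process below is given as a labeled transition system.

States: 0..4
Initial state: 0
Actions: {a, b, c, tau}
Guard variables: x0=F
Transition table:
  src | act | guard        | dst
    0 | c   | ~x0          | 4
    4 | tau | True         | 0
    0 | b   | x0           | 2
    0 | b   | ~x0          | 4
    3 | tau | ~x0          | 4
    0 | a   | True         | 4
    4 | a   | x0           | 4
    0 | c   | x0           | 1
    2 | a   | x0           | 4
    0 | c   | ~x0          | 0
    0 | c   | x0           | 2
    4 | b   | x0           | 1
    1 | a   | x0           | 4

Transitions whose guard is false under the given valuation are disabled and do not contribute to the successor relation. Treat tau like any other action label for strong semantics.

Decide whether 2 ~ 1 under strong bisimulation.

Answer: BISIMILAR

Analysis:
Bisimulation quotient by refinement:
  P[0] = {{0,1,2,3,4}}
  P[1] = {{0},{1,2},{3,4}}
  P[2] = {{0},{1,2},{3},{4}}
Fixed point at round 3; 4 class(es).
[2]={1,2}  [1]={1,2}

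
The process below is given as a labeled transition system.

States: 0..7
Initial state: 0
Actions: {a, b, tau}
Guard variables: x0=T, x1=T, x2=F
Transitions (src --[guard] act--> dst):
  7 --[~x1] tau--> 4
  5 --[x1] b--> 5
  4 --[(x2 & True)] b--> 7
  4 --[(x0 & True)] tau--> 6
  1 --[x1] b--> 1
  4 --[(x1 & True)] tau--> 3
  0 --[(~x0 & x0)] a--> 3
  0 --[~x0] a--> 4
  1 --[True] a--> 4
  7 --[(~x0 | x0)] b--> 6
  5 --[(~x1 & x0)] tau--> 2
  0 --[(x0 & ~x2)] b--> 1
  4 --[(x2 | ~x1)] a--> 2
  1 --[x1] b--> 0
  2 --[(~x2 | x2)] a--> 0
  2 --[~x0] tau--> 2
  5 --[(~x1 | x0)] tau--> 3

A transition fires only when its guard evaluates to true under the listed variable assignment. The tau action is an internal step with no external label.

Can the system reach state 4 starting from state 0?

Guard filter leaves 10 enabled edge(s).
Layer 0: {0}
Layer 1: {1}  now seen {0,1}
Layer 2: {4}  now seen {0,1,4}
Layer 3: {3,6}  now seen {0,1,3,4,6}
R = {0,1,3,4,6}
Path to 4: b·a

Answer: REACHABLE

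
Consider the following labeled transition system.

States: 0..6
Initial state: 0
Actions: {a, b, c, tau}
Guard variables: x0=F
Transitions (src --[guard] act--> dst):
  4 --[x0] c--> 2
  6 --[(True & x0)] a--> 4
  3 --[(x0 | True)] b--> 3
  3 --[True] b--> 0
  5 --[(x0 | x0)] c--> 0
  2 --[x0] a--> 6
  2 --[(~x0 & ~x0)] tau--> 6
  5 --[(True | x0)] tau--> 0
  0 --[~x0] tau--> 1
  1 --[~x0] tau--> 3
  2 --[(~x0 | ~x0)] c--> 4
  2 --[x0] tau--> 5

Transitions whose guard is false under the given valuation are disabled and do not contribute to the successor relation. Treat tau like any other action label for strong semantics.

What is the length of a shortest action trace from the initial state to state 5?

Answer: UNREACHABLE

Analysis:
BFS to 5:
  L0 = {0}
  L1 = {1}
  L2 = {3}
5 never appears.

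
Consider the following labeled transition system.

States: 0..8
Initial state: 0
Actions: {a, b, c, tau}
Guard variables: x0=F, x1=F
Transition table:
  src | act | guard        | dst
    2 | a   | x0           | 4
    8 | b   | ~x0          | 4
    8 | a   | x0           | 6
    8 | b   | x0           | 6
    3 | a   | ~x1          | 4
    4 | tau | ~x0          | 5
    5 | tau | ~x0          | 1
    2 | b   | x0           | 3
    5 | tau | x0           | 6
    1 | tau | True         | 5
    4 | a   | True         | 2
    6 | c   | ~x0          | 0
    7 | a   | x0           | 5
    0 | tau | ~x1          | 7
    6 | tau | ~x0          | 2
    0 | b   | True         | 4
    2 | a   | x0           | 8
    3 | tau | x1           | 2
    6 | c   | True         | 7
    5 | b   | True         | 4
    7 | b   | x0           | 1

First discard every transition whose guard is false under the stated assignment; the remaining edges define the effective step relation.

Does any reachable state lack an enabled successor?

R = {0,1,2,4,5,7}
  0: b→4  tau→7  [deg 2]
  1: tau→5  [deg 1]
  2: ∅  [STUCK]
  4: a→2  tau→5  [deg 2]
  5: b→4  tau→1  [deg 2]
  7: ∅  [STUCK]
Path to 2: b·a

Answer: DEADLOCK at state 2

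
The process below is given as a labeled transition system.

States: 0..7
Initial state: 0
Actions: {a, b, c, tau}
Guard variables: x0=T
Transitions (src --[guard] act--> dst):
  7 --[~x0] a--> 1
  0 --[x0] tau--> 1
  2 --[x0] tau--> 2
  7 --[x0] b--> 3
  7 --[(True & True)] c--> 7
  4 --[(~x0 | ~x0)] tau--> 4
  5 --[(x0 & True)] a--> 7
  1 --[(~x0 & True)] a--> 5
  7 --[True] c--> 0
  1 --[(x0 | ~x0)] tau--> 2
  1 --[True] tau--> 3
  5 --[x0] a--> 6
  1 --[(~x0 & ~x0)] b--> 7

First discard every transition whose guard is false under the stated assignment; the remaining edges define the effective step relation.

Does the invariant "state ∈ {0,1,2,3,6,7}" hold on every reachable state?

Inv-set: {0,1,2,3,6,7}
Reach set: {0,1,2,3}
  0: safe
  1: safe
  2: safe
  3: safe

Answer: INVARIANT HOLDS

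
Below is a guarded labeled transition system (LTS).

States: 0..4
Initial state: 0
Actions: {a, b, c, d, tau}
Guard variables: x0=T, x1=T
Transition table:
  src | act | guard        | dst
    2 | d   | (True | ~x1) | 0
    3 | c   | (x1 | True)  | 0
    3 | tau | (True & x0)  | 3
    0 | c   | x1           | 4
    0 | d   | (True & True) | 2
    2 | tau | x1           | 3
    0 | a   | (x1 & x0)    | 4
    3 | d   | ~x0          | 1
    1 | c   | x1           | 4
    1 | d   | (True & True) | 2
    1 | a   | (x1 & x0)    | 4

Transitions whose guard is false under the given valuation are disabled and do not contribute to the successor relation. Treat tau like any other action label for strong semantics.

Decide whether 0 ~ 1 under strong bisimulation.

Bisimulation quotient by refinement:
  round 0: {{0,1,2,3,4}}
  round 1: {{0,1},{2},{3},{4}}
Fixed point at round 2; 4 class(es).
0∈{0,1}, 1∈{0,1}

Answer: BISIMILAR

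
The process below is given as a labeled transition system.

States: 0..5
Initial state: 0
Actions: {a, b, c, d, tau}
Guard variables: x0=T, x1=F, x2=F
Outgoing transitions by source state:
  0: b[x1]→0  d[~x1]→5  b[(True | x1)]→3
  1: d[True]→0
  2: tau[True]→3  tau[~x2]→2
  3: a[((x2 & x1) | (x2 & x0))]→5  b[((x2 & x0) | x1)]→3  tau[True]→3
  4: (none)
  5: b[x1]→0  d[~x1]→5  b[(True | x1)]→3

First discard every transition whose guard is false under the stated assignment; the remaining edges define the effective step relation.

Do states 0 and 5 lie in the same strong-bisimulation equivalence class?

Refine partition for ~:
  π0 = {{0,1,2,3,4,5}}
  π1 = {{0,5},{1},{2,3},{4}}
stable after 2 split(s): 4 block(s)
class of 0: {0,5}; class of 5: {0,5}

Answer: BISIMILAR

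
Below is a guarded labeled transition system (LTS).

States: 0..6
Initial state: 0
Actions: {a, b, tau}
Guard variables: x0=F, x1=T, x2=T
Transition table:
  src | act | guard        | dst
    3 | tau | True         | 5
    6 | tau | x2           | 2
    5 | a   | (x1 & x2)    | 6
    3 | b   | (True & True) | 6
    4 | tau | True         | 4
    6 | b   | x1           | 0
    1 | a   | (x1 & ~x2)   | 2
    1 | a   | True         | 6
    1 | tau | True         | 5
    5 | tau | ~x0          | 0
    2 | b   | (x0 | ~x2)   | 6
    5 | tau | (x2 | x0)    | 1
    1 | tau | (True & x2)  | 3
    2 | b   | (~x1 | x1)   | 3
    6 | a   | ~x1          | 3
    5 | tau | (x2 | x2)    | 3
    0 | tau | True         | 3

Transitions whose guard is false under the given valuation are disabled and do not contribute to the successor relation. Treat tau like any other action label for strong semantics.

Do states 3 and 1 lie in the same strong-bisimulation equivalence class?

Answer: NOT BISIMILAR

Analysis:
Bisimulation quotient by refinement:
  P[0] = {{0,1,2,3,4,5,6}}
  P[1] = {{0,4},{1,5},{2},{3,6}}
  P[2] = {{0},{1},{2},{3},{4},{5},{6}}
7 equivalence class(es) (converged in 3)
3∈{3}, 1∈{1}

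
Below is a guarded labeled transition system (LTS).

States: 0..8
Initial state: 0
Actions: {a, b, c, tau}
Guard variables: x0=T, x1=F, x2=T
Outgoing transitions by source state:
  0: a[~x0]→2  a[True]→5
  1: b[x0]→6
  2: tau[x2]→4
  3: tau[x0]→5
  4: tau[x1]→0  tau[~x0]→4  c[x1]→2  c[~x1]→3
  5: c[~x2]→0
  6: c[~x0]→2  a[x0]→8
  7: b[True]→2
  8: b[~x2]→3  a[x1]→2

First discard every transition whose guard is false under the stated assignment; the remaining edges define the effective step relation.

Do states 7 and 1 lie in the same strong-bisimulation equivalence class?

Compute ~ classes (split until stable):
  round 0: {{0,1,2,3,4,5,6,7,8}}
  round 1: {{0,6},{1,7},{2,3},{4},{5,8}}
  round 2: {{0,6},{1},{2},{3},{4},{5,8},{7}}
stable after 3 split(s): 7 block(s)
class of 7: {7}; class of 1: {1}

Answer: NOT BISIMILAR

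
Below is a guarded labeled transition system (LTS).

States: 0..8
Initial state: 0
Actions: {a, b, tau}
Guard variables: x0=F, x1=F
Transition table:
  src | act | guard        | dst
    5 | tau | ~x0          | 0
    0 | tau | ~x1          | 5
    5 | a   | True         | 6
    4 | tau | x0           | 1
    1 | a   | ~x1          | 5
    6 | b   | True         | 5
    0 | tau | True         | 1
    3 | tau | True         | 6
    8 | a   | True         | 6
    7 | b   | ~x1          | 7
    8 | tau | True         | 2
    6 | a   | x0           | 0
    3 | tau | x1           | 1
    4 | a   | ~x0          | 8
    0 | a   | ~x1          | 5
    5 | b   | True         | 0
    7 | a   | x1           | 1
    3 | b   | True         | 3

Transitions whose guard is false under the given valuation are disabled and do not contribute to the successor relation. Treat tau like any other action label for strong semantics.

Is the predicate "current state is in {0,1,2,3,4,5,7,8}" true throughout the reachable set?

Answer: INVARIANT VIOLATED at state 6

Trace:
Allowed set {0,1,2,3,4,5,7,8}
R = {0,1,5,6}
  0: safe
  1: safe
  5: safe
  6: outside
reach 6 via tau·a — violates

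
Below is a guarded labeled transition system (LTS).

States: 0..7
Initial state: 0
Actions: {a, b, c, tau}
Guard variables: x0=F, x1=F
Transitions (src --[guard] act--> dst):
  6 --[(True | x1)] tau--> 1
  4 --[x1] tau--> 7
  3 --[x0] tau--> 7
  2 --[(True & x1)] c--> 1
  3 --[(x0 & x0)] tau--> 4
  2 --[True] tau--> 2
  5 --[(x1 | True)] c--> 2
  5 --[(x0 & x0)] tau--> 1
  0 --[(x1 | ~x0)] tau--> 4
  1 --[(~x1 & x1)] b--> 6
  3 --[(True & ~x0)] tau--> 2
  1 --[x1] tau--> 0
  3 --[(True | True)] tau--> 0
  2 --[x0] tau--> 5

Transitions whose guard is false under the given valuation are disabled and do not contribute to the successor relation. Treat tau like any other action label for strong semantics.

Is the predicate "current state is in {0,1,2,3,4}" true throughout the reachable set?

Answer: INVARIANT HOLDS

Trace:
Inv-set: {0,1,2,3,4}
R = {0,4}
  0: safe
  4: safe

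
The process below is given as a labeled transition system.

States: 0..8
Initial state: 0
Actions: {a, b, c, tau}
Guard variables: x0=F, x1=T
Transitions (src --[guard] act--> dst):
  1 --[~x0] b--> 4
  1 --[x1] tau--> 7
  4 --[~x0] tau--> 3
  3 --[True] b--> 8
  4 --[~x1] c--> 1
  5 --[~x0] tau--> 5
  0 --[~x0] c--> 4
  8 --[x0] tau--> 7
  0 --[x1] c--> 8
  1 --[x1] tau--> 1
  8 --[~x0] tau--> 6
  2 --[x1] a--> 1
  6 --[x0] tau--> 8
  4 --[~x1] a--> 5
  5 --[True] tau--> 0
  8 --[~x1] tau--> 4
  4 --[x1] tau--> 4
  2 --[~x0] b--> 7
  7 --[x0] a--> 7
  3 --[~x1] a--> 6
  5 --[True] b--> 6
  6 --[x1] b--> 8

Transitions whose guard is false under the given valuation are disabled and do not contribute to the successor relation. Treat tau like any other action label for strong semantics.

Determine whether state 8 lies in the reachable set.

15 transition(s) survive guard evaluation.
Layer 0: {0}
Layer 1: {4,8}  now seen {0,4,8}
Layer 2: {3,6}  now seen {0,3,4,6,8}
Reach set: {0,3,4,6,8}
trace reaching 8: c

Answer: REACHABLE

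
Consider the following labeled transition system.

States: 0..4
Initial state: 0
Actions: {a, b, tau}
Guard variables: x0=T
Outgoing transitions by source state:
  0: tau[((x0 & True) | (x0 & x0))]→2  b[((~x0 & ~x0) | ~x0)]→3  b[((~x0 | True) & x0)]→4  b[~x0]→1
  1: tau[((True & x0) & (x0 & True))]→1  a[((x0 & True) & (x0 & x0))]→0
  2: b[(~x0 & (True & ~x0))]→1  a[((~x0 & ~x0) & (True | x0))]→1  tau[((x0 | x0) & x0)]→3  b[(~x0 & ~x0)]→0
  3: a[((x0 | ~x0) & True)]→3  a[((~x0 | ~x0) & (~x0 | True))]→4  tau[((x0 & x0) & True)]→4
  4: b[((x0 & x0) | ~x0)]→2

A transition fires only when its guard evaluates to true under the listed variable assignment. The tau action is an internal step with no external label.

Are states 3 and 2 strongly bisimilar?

Answer: NOT BISIMILAR

Trace:
Refine partition for ~:
  round 0: {{0,1,2,3,4}}
  round 1: {{0},{1,3},{2},{4}}
  round 2: {{0},{1},{2},{3},{4}}
Fixed point at round 3; 5 class(es).
3∈{3}, 2∈{2}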